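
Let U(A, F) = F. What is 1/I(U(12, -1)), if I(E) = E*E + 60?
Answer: 1/61 ≈ 0.016393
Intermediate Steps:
I(E) = 60 + E² (I(E) = E² + 60 = 60 + E²)
1/I(U(12, -1)) = 1/(60 + (-1)²) = 1/(60 + 1) = 1/61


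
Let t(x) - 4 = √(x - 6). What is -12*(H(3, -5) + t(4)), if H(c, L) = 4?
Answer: -96 - 12*I*√2 ≈ -96.0 - 16.971*I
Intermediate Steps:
t(x) = 4 + √(-6 + x) (t(x) = 4 + √(x - 6) = 4 + √(-6 + x))
-12*(H(3, -5) + t(4)) = -12*(4 + (4 + √(-6 + 4))) = -12*(4 + (4 + √(-2))) = -12*(4 + (4 + I*√2)) = -12*(8 + I*√2) = -96 - 12*I*√2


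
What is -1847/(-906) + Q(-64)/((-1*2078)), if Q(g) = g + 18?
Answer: 1939871/941334 ≈ 2.0608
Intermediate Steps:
Q(g) = 18 + g
-1847/(-906) + Q(-64)/((-1*2078)) = -1847/(-906) + (18 - 64)/((-1*2078)) = -1847*(-1/906) - 46/(-2078) = 1847/906 - 46*(-1/2078) = 1847/906 + 23/1039 = 1939871/941334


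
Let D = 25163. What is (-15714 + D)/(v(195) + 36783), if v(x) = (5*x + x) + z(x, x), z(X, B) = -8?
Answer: 9449/37945 ≈ 0.24902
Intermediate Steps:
v(x) = -8 + 6*x (v(x) = (5*x + x) - 8 = 6*x - 8 = -8 + 6*x)
(-15714 + D)/(v(195) + 36783) = (-15714 + 25163)/((-8 + 6*195) + 36783) = 9449/((-8 + 1170) + 36783) = 9449/(1162 + 36783) = 9449/37945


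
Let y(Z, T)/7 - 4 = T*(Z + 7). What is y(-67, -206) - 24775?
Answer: 61773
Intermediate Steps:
y(Z, T) = 28 + 7*T*(7 + Z) (y(Z, T) = 28 + 7*(T*(Z + 7)) = 28 + 7*(T*(7 + Z)) = 28 + 7*T*(7 + Z))
y(-67, -206) - 24775 = (28 + 49*(-206) + 7*(-206)*(-67)) - 24775 = (28 - 10094 + 96614) - 24775 = 86548 - 24775 = 61773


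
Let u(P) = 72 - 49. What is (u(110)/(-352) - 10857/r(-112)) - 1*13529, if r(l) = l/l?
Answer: -8583895/352 ≈ -24386.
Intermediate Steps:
u(P) = 23
r(l) = 1
(u(110)/(-352) - 10857/r(-112)) - 1*13529 = (23/(-352) - 10857/1) - 1*13529 = (23*(-1/352) - 10857*1) - 13529 = (-23/352 - 10857) - 13529 = -3821687/352 - 13529 = -8583895/352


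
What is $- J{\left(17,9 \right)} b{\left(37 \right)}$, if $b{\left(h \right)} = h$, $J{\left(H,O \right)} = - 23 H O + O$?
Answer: $129870$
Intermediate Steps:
$J{\left(H,O \right)} = O - 23 H O$ ($J{\left(H,O \right)} = - 23 H O + O = O - 23 H O$)
$- J{\left(17,9 \right)} b{\left(37 \right)} = - 9 \left(1 - 391\right) 37 = - 9 \left(-390\right) 37 = \left(-1\right) \left(-3510\right) 37 = 3510 \cdot 37 = 129870$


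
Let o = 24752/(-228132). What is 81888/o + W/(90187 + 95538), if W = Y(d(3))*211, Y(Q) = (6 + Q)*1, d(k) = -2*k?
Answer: -1167579576/1547 ≈ -7.5474e+5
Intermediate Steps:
Y(Q) = 6 + Q
W = 0 (W = (6 - 2*3)*211 = (6 - 6)*211 = 0*211 = 0)
o = -6188/57033 (o = 24752*(-1/228132) = -6188/57033 ≈ -0.10850)
81888/o + W/(90187 + 95538) = 81888/(-6188/57033) + 0/(90187 + 95538) = 81888*(-57033/6188) + 0/185725 = -1167579576/1547 + 0*(1/185725) = -1167579576/1547 + 0 = -1167579576/1547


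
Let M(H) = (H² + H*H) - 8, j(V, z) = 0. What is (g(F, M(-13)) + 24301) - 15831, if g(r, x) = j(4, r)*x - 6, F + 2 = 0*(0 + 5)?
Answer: 8464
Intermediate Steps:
M(H) = -8 + 2*H² (M(H) = (H² + H²) - 8 = 2*H² - 8 = -8 + 2*H²)
F = -2 (F = -2 + 0*(0 + 5) = -2 + 0*5 = -2 + 0 = -2)
g(r, x) = -6 (g(r, x) = 0*x - 6 = 0 - 6 = -6)
(g(F, M(-13)) + 24301) - 15831 = (-6 + 24301) - 15831 = 24295 - 15831 = 8464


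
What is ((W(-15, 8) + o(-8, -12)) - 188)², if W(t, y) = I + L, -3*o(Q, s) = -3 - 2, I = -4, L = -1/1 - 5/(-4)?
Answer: 5202961/144 ≈ 36132.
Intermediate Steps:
L = ¼ (L = -1*1 - 5*(-¼) = -1 + 5/4 = ¼ ≈ 0.25000)
o(Q, s) = 5/3 (o(Q, s) = -(-3 - 2)/3 = -⅓*(-5) = 5/3)
W(t, y) = -15/4 (W(t, y) = -4 + ¼ = -15/4)
((W(-15, 8) + o(-8, -12)) - 188)² = ((-15/4 + 5/3) - 188)² = (-25/12 - 188)² = (-2281/12)² = 5202961/144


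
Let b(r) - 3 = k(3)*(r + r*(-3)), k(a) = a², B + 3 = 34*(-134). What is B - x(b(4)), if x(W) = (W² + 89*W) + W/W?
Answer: -3180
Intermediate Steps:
B = -4559 (B = -3 + 34*(-134) = -3 - 4556 = -4559)
b(r) = 3 - 18*r (b(r) = 3 + 3²*(r + r*(-3)) = 3 + 9*(r - 3*r) = 3 + 9*(-2*r) = 3 - 18*r)
x(W) = 1 + W² + 89*W (x(W) = (W² + 89*W) + 1 = 1 + W² + 89*W)
B - x(b(4)) = -4559 - (1 + (3 - 18*4)² + 89*(3 - 18*4)) = -4559 - (1 + (3 - 72)² + 89*(3 - 72)) = -4559 - (1 + (-69)² + 89*(-69)) = -4559 - (1 + 4761 - 6141) = -4559 - 1*(-1379) = -4559 + 1379 = -3180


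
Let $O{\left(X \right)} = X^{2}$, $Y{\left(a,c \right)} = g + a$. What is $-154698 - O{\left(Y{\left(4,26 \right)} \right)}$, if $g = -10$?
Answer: $-154734$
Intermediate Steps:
$Y{\left(a,c \right)} = -10 + a$
$-154698 - O{\left(Y{\left(4,26 \right)} \right)} = -154698 - \left(-10 + 4\right)^{2} = -154698 - \left(-6\right)^{2} = -154698 - 36 = -154734$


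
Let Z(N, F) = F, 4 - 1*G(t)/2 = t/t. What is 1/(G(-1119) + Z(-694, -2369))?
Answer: -1/2363 ≈ -0.00042319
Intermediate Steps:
G(t) = 6 (G(t) = 8 - 2*t/t = 8 - 2*1 = 8 - 2 = 6)
1/(G(-1119) + Z(-694, -2369)) = 1/(6 - 2369) = 1/(-2363) = -1/2363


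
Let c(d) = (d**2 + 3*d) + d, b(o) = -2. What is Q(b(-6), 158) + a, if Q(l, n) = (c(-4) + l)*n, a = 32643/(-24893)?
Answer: -254801/803 ≈ -317.31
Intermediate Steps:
a = -1053/803 (a = 32643*(-1/24893) = -1053/803 ≈ -1.3113)
c(d) = d**2 + 4*d
Q(l, n) = l*n (Q(l, n) = (-4*(4 - 4) + l)*n = (-4*0 + l)*n = (0 + l)*n = l*n)
Q(b(-6), 158) + a = -2*158 - 1053/803 = -316 - 1053/803 = -254801/803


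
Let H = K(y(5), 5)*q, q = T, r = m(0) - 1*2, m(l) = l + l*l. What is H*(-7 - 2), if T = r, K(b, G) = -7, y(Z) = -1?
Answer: -126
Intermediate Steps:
m(l) = l + l²
r = -2 (r = 0*(1 + 0) - 1*2 = 0*1 - 2 = 0 - 2 = -2)
T = -2
q = -2
H = 14 (H = -7*(-2) = 14)
H*(-7 - 2) = 14*(-7 - 2) = 14*(-9) = -126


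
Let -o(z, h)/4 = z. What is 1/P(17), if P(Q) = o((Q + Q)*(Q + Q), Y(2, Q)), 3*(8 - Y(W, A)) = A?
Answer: -1/4624 ≈ -0.00021626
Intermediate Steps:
Y(W, A) = 8 - A/3
o(z, h) = -4*z
P(Q) = -16*Q**2 (P(Q) = -4*(Q + Q)*(Q + Q) = -4*2*Q*2*Q = -16*Q**2)
1/P(17) = 1/(-16*17**2) = 1/(-16*289) = 1/(-4624) = -1/4624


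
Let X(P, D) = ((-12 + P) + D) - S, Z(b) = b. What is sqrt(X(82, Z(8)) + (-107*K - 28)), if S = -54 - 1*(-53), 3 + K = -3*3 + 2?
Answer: sqrt(1121) ≈ 33.481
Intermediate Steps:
K = -10 (K = -3 + (-3*3 + 2) = -3 + (-9 + 2) = -3 - 7 = -10)
S = -1 (S = -54 + 53 = -1)
X(P, D) = -11 + D + P (X(P, D) = ((-12 + P) + D) - 1*(-1) = (-12 + D + P) + 1 = -11 + D + P)
sqrt(X(82, Z(8)) + (-107*K - 28)) = sqrt((-11 + 8 + 82) + (-107*(-10) - 28)) = sqrt(79 + (1070 - 28)) = sqrt(79 + 1042) = sqrt(1121)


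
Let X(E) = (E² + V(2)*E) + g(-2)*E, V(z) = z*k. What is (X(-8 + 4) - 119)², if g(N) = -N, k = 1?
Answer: 14161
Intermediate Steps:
V(z) = z (V(z) = z*1 = z)
X(E) = E² + 4*E (X(E) = (E² + 2*E) + (-1*(-2))*E = (E² + 2*E) + 2*E = E² + 4*E)
(X(-8 + 4) - 119)² = ((-8 + 4)*(4 + (-8 + 4)) - 119)² = (-4*(4 - 4) - 119)² = (-4*0 - 119)² = (0 - 119)² = (-119)² = 14161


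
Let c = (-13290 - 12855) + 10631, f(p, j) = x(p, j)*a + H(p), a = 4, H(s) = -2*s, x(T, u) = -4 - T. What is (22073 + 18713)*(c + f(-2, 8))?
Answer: -632917148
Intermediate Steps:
f(p, j) = -16 - 6*p (f(p, j) = (-4 - p)*4 - 2*p = (-16 - 4*p) - 2*p = -16 - 6*p)
c = -15514 (c = -26145 + 10631 = -15514)
(22073 + 18713)*(c + f(-2, 8)) = (22073 + 18713)*(-15514 + (-16 - 6*(-2))) = 40786*(-15514 + (-16 + 12)) = 40786*(-15514 - 4) = 40786*(-15518) = -632917148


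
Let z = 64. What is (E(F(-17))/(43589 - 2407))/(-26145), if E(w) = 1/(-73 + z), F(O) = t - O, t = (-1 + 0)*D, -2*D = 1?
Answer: 1/9690330510 ≈ 1.0320e-10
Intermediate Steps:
D = -½ (D = -½*1 = -½ ≈ -0.50000)
t = ½ (t = (-1 + 0)*(-½) = -1*(-½) = ½ ≈ 0.50000)
F(O) = ½ - O
E(w) = -⅑ (E(w) = 1/(-73 + 64) = 1/(-9) = -⅑)
(E(F(-17))/(43589 - 2407))/(-26145) = -1/(9*(43589 - 2407))/(-26145) = -⅑/41182*(-1/26145) = -⅑*1/41182*(-1/26145) = -1/370638*(-1/26145) = 1/9690330510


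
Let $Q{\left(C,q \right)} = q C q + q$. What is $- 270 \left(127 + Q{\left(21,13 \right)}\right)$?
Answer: $-996030$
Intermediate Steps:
$Q{\left(C,q \right)} = q + C q^{2}$ ($Q{\left(C,q \right)} = C q q + q = C q^{2} + q = q + C q^{2}$)
$- 270 \left(127 + Q{\left(21,13 \right)}\right) = - 270 \left(127 + 13 \left(1 + 21 \cdot 13\right)\right) = - 270 \left(127 + 13 \left(1 + 273\right)\right) = - 270 \left(127 + 13 \cdot 274\right) = - 270 \left(127 + 3562\right) = \left(-270\right) 3689 = -996030$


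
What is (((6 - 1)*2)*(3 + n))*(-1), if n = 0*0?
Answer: -30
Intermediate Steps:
n = 0
(((6 - 1)*2)*(3 + n))*(-1) = (((6 - 1)*2)*(3 + 0))*(-1) = ((5*2)*3)*(-1) = (10*3)*(-1) = 30*(-1) = -30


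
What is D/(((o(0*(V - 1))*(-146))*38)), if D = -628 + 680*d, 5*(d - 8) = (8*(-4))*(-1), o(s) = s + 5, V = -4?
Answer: -2291/6935 ≈ -0.33035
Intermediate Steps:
o(s) = 5 + s
d = 72/5 (d = 8 + ((8*(-4))*(-1))/5 = 8 + (-32*(-1))/5 = 8 + (1/5)*32 = 8 + 32/5 = 72/5 ≈ 14.400)
D = 9164 (D = -628 + 680*(72/5) = -628 + 9792 = 9164)
D/(((o(0*(V - 1))*(-146))*38)) = 9164/((((5 + 0*(-4 - 1))*(-146))*38)) = 9164/((((5 + 0*(-5))*(-146))*38)) = 9164/((((5 + 0)*(-146))*38)) = 9164/(((5*(-146))*38)) = 9164/((-730*38)) = 9164/(-27740) = 9164*(-1/27740) = -2291/6935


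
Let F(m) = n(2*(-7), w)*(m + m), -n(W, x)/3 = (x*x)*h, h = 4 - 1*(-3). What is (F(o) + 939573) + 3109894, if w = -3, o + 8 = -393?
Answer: 4201045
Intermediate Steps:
h = 7 (h = 4 + 3 = 7)
o = -401 (o = -8 - 393 = -401)
n(W, x) = -21*x² (n(W, x) = -3*x*x*7 = -3*x²*7 = -21*x²)
F(m) = -378*m (F(m) = (-21*(-3)²)*(m + m) = (-21*9)*(2*m) = -378*m)
(F(o) + 939573) + 3109894 = (-378*(-401) + 939573) + 3109894 = (151578 + 939573) + 3109894 = 1091151 + 3109894 = 4201045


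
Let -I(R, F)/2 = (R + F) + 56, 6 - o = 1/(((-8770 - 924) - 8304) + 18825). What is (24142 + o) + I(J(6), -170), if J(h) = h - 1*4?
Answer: 20155643/827 ≈ 24372.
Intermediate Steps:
J(h) = -4 + h (J(h) = h - 4 = -4 + h)
o = 4961/827 (o = 6 - 1/(((-8770 - 924) - 8304) + 18825) = 6 - 1/((-9694 - 8304) + 18825) = 6 - 1/(-17998 + 18825) = 6 - 1/827 = 4961/827 ≈ 5.9988)
I(R, F) = -112 - 2*F - 2*R (I(R, F) = -2*((R + F) + 56) = -2*((F + R) + 56) = -2*(56 + F + R) = -112 - 2*F - 2*R)
(24142 + o) + I(J(6), -170) = (24142 + 4961/827) + (-112 - 2*(-170) - 2*(-4 + 6)) = 19970395/827 + (-112 + 340 - 2*2) = 19970395/827 + (-112 + 340 - 4) = 19970395/827 + 224 = 20155643/827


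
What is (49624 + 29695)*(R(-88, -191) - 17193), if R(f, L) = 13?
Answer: -1362700420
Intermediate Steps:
(49624 + 29695)*(R(-88, -191) - 17193) = (49624 + 29695)*(13 - 17193) = 79319*(-17180) = -1362700420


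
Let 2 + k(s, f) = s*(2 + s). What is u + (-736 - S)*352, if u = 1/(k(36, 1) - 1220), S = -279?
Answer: -23486143/146 ≈ -1.6086e+5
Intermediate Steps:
k(s, f) = -2 + s*(2 + s)
u = 1/146 (u = 1/((-2 + 36² + 2*36) - 1220) = 1/((-2 + 1296 + 72) - 1220) = 1/(1366 - 1220) = 1/146 ≈ 0.0068493)
u + (-736 - S)*352 = 1/146 + (-736 - 1*(-279))*352 = 1/146 + (-736 + 279)*352 = 1/146 - 457*352 = 1/146 - 160864 = -23486143/146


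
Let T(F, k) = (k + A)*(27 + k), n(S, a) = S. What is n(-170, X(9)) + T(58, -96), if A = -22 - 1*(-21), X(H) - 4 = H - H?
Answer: 6523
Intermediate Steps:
X(H) = 4 (X(H) = 4 + (H - H) = 4 + 0 = 4)
A = -1 (A = -22 + 21 = -1)
T(F, k) = (-1 + k)*(27 + k) (T(F, k) = (k - 1)*(27 + k) = (-1 + k)*(27 + k))
n(-170, X(9)) + T(58, -96) = -170 + (-27 + (-96)**2 + 26*(-96)) = -170 + (-27 + 9216 - 2496) = -170 + 6693 = 6523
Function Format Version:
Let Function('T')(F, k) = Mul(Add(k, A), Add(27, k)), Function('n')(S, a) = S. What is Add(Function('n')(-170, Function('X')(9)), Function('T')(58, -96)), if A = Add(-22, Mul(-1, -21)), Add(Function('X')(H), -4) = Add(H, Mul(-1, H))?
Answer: 6523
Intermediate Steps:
Function('X')(H) = 4 (Function('X')(H) = Add(4, Add(H, Mul(-1, H))) = Add(4, 0) = 4)
A = -1 (A = Add(-22, 21) = -1)
Function('T')(F, k) = Mul(Add(-1, k), Add(27, k)) (Function('T')(F, k) = Mul(Add(k, -1), Add(27, k)) = Mul(Add(-1, k), Add(27, k)))
Add(Function('n')(-170, Function('X')(9)), Function('T')(58, -96)) = Add(-170, Add(-27, Pow(-96, 2), Mul(26, -96))) = Add(-170, Add(-27, 9216, -2496)) = Add(-170, 6693) = 6523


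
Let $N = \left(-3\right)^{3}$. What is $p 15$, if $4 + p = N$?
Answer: $-465$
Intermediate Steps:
$N = -27$
$p = -31$ ($p = -4 - 27 = -31$)
$p 15 = \left(-31\right) 15 = -465$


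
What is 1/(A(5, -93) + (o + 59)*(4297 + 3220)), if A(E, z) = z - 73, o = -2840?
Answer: -1/20904943 ≈ -4.7836e-8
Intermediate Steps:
A(E, z) = -73 + z
1/(A(5, -93) + (o + 59)*(4297 + 3220)) = 1/((-73 - 93) + (-2840 + 59)*(4297 + 3220)) = 1/(-166 - 2781*7517) = 1/(-166 - 20904777) = 1/(-20904943) = -1/20904943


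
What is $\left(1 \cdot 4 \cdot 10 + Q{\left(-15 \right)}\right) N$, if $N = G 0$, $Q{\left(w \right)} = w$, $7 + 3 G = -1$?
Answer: $0$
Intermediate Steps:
$G = - \frac{8}{3}$ ($G = - \frac{7}{3} + \frac{1}{3} \left(-1\right) = - \frac{7}{3} - \frac{1}{3} = - \frac{8}{3} \approx -2.6667$)
$N = 0$ ($N = \left(- \frac{8}{3}\right) 0 = 0$)
$\left(1 \cdot 4 \cdot 10 + Q{\left(-15 \right)}\right) N = \left(1 \cdot 4 \cdot 10 - 15\right) 0 = \left(4 \cdot 10 - 15\right) 0 = \left(40 - 15\right) 0 = 25 \cdot 0 = 0$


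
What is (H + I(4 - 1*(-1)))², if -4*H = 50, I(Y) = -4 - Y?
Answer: 1849/4 ≈ 462.25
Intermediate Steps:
H = -25/2 (H = -¼*50 = -25/2 ≈ -12.500)
(H + I(4 - 1*(-1)))² = (-25/2 + (-4 - (4 - 1*(-1))))² = (-25/2 + (-4 - (4 + 1)))² = (-25/2 + (-4 - 1*5))² = (-25/2 + (-4 - 5))² = (-25/2 - 9)² = (-43/2)² = 1849/4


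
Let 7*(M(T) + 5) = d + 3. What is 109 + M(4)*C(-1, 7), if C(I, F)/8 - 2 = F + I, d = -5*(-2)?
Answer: -645/7 ≈ -92.143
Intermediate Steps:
d = 10
C(I, F) = 16 + 8*F + 8*I (C(I, F) = 16 + 8*(F + I) = 16 + (8*F + 8*I) = 16 + 8*F + 8*I)
M(T) = -22/7 (M(T) = -5 + (10 + 3)/7 = -5 + (⅐)*13 = -5 + 13/7 = -22/7)
109 + M(4)*C(-1, 7) = 109 - 22*(16 + 8*7 + 8*(-1))/7 = 109 - 22*(16 + 56 - 8)/7 = 109 - 22/7*64 = 109 - 1408/7 = -645/7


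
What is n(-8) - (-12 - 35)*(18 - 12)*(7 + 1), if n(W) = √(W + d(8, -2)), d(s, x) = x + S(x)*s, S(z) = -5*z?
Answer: 2256 + √70 ≈ 2264.4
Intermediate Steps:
d(s, x) = x - 5*s*x (d(s, x) = x + (-5*x)*s = x - 5*s*x)
n(W) = √(78 + W) (n(W) = √(W - 2*(1 - 5*8)) = √(W - 2*(1 - 40)) = √(W - 2*(-39)) = √(W + 78) = √(78 + W))
n(-8) - (-12 - 35)*(18 - 12)*(7 + 1) = √(78 - 8) - (-12 - 35)*(18 - 12)*(7 + 1) = √70 - (-47)*6*8 = √70 - (-47)*48 = √70 - 1*(-2256) = √70 + 2256 = 2256 + √70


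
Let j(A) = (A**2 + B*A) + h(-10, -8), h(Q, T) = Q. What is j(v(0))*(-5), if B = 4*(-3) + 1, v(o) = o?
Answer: 50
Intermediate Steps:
B = -11 (B = -12 + 1 = -11)
j(A) = -10 + A**2 - 11*A (j(A) = (A**2 - 11*A) - 10 = -10 + A**2 - 11*A)
j(v(0))*(-5) = (-10 + 0**2 - 11*0)*(-5) = (-10 + 0 + 0)*(-5) = -10*(-5) = 50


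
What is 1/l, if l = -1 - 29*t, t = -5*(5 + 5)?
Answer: 1/1449 ≈ 0.00069013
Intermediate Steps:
t = -50 (t = -5*10 = -50)
l = 1449 (l = -1 - 29*(-50) = -1 + 1450 = 1449)
1/l = 1/1449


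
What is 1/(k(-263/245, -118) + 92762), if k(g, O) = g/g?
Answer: 1/92763 ≈ 1.0780e-5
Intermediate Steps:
k(g, O) = 1
1/(k(-263/245, -118) + 92762) = 1/(1 + 92762) = 1/92763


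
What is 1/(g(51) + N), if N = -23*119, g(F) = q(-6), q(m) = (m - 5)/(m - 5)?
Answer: -1/2736 ≈ -0.00036550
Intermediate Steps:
q(m) = 1 (q(m) = (-5 + m)/(-5 + m) = 1)
g(F) = 1
N = -2737
1/(g(51) + N) = 1/(1 - 2737) = 1/(-2736) = -1/2736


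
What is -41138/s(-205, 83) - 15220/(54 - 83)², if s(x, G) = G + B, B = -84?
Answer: 34581838/841 ≈ 41120.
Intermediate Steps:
s(x, G) = -84 + G (s(x, G) = G - 84 = -84 + G)
-41138/s(-205, 83) - 15220/(54 - 83)² = -41138/(-84 + 83) - 15220/(54 - 83)² = -41138/(-1) - 15220/((-29)²) = -41138*(-1) - 15220/841 = 41138 - 15220*1/841 = 41138 - 15220/841 = 34581838/841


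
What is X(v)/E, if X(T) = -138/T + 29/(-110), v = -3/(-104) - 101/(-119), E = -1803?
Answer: 188182649/2154062130 ≈ 0.087362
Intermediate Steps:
v = 10861/12376 (v = -3*(-1/104) - 101*(-1/119) = 3/104 + 101/119 = 10861/12376 ≈ 0.87759)
X(T) = -29/110 - 138/T (X(T) = -138/T + 29*(-1/110) = -138/T - 29/110 = -29/110 - 138/T)
X(v)/E = (-29/110 - 138/10861/12376)/(-1803) = (-29/110 - 138*12376/10861)*(-1/1803) = (-29/110 - 1707888/10861)*(-1/1803) = -188182649/1194710*(-1/1803) = 188182649/2154062130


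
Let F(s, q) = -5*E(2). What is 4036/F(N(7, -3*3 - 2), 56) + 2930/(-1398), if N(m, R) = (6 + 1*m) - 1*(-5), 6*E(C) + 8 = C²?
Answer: 4224421/3495 ≈ 1208.7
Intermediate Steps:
E(C) = -4/3 + C²/6
N(m, R) = 11 + m (N(m, R) = (6 + m) + 5 = 11 + m)
F(s, q) = 10/3 (F(s, q) = -5*(-4/3 + (⅙)*2²) = -5*(-4/3 + (⅙)*4) = -5*(-4/3 + ⅔) = -5*(-⅔) = 10/3)
4036/F(N(7, -3*3 - 2), 56) + 2930/(-1398) = 4036/(10/3) + 2930/(-1398) = 4036*(3/10) + 2930*(-1/1398) = 6054/5 - 1465/699 = 4224421/3495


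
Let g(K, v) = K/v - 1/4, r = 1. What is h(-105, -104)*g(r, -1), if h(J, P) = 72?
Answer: -90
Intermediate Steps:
g(K, v) = -1/4 + K/v (g(K, v) = K/v - 1*1/4 = K/v - 1/4 = -1/4 + K/v)
h(-105, -104)*g(r, -1) = 72*((1 - 1/4*(-1))/(-1)) = 72*(-(1 + 1/4)) = 72*(-1*5/4) = 72*(-5/4) = -90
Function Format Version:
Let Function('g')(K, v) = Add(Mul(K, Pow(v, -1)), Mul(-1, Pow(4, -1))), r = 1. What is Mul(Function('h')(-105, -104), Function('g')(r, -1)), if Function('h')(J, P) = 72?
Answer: -90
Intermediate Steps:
Function('g')(K, v) = Add(Rational(-1, 4), Mul(K, Pow(v, -1))) (Function('g')(K, v) = Add(Mul(K, Pow(v, -1)), Mul(-1, Rational(1, 4))) = Add(Mul(K, Pow(v, -1)), Rational(-1, 4)) = Add(Rational(-1, 4), Mul(K, Pow(v, -1))))
Mul(Function('h')(-105, -104), Function('g')(r, -1)) = Mul(72, Mul(Pow(-1, -1), Add(1, Mul(Rational(-1, 4), -1)))) = Mul(72, Mul(-1, Add(1, Rational(1, 4)))) = Mul(72, Mul(-1, Rational(5, 4))) = Mul(72, Rational(-5, 4)) = -90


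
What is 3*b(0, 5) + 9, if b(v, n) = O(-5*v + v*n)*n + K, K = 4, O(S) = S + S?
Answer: 21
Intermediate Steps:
O(S) = 2*S
b(v, n) = 4 + n*(-10*v + 2*n*v) (b(v, n) = (2*(-5*v + v*n))*n + 4 = (2*(-5*v + n*v))*n + 4 = (-10*v + 2*n*v)*n + 4 = n*(-10*v + 2*n*v) + 4 = 4 + n*(-10*v + 2*n*v))
3*b(0, 5) + 9 = 3*(4 + 2*5*0*(-5 + 5)) + 9 = 3*(4 + 2*5*0*0) + 9 = 3*(4 + 0) + 9 = 3*4 + 9 = 12 + 9 = 21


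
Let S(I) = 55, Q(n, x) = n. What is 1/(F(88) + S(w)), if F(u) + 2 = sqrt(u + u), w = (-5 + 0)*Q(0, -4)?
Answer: 53/2633 - 4*sqrt(11)/2633 ≈ 0.015091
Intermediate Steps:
w = 0 (w = (-5 + 0)*0 = -5*0 = 0)
F(u) = -2 + sqrt(2)*sqrt(u) (F(u) = -2 + sqrt(u + u) = -2 + sqrt(2*u) = -2 + sqrt(2)*sqrt(u))
1/(F(88) + S(w)) = 1/((-2 + sqrt(2)*sqrt(88)) + 55) = 1/((-2 + sqrt(2)*(2*sqrt(22))) + 55) = 1/((-2 + 4*sqrt(11)) + 55) = 1/(53 + 4*sqrt(11))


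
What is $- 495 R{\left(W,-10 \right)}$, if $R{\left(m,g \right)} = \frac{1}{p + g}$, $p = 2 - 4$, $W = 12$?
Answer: $\frac{165}{4} \approx 41.25$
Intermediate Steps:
$p = -2$ ($p = 2 - 4 = -2$)
$R{\left(m,g \right)} = \frac{1}{-2 + g}$
$- 495 R{\left(W,-10 \right)} = - \frac{495}{-2 - 10} = - \frac{495}{-12} = \left(-495\right) \left(- \frac{1}{12}\right) = \frac{165}{4}$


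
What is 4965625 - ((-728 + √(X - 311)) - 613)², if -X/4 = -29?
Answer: 3167539 + 2682*I*√195 ≈ 3.1675e+6 + 37452.0*I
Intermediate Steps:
X = 116 (X = -4*(-29) = 116)
4965625 - ((-728 + √(X - 311)) - 613)² = 4965625 - ((-728 + √(116 - 311)) - 613)² = 4965625 - ((-728 + √(-195)) - 613)² = 4965625 - ((-728 + I*√195) - 613)² = 4965625 - (-1341 + I*√195)²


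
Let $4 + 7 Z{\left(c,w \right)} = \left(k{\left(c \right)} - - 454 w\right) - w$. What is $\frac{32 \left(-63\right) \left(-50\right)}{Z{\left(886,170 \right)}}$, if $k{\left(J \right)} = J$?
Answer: $\frac{58800}{6491} \approx 9.0587$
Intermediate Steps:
$Z{\left(c,w \right)} = - \frac{4}{7} + \frac{c}{7} + \frac{453 w}{7}$ ($Z{\left(c,w \right)} = - \frac{4}{7} + \frac{\left(c - - 454 w\right) - w}{7} = - \frac{4}{7} + \frac{\left(c + 454 w\right) - w}{7} = - \frac{4}{7} + \frac{c + 453 w}{7} = - \frac{4}{7} + \left(\frac{c}{7} + \frac{453 w}{7}\right) = - \frac{4}{7} + \frac{c}{7} + \frac{453 w}{7}$)
$\frac{32 \left(-63\right) \left(-50\right)}{Z{\left(886,170 \right)}} = \frac{32 \left(-63\right) \left(-50\right)}{- \frac{4}{7} + \frac{1}{7} \cdot 886 + \frac{453}{7} \cdot 170} = \frac{\left(-2016\right) \left(-50\right)}{- \frac{4}{7} + \frac{886}{7} + \frac{77010}{7}} = \frac{100800}{\frac{77892}{7}} = 100800 \cdot \frac{7}{77892} = \frac{58800}{6491}$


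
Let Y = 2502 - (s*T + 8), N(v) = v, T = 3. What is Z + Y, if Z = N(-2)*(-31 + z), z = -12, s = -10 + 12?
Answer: 2574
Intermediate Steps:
s = 2
Z = 86 (Z = -2*(-31 - 12) = -2*(-43) = 86)
Y = 2488 (Y = 2502 - (2*3 + 8) = 2502 - (6 + 8) = 2502 - 1*14 = 2502 - 14 = 2488)
Z + Y = 86 + 2488 = 2574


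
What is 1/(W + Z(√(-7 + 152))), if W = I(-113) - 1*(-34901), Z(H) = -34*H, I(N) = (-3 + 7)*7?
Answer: 34929/1219867421 + 34*√145/1219867421 ≈ 2.8969e-5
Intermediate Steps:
I(N) = 28 (I(N) = 4*7 = 28)
W = 34929 (W = 28 - 1*(-34901) = 28 + 34901 = 34929)
1/(W + Z(√(-7 + 152))) = 1/(34929 - 34*√(-7 + 152)) = 1/(34929 - 34*√145)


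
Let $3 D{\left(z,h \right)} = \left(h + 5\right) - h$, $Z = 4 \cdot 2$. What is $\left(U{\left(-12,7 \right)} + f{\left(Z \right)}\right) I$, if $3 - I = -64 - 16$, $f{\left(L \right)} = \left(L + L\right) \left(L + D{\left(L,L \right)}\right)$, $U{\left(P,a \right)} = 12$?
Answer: $\frac{41500}{3} \approx 13833.0$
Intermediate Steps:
$Z = 8$
$D{\left(z,h \right)} = \frac{5}{3}$ ($D{\left(z,h \right)} = \frac{\left(h + 5\right) - h}{3} = \frac{\left(5 + h\right) - h}{3} = \frac{1}{3} \cdot 5 = \frac{5}{3}$)
$f{\left(L \right)} = 2 L \left(\frac{5}{3} + L\right)$ ($f{\left(L \right)} = \left(L + L\right) \left(L + \frac{5}{3}\right) = 2 L \left(\frac{5}{3} + L\right)$)
$I = 83$ ($I = 3 - \left(-64 - 16\right) = 3 - -80 = 3 + 80 = 83$)
$\left(U{\left(-12,7 \right)} + f{\left(Z \right)}\right) I = \left(12 + \frac{2}{3} \cdot 8 \left(5 + 3 \cdot 8\right)\right) 83 = \left(12 + \frac{2}{3} \cdot 8 \left(5 + 24\right)\right) 83 = \left(12 + \frac{2}{3} \cdot 8 \cdot 29\right) 83 = \left(12 + \frac{464}{3}\right) 83 = \frac{500}{3} \cdot 83 = \frac{41500}{3}$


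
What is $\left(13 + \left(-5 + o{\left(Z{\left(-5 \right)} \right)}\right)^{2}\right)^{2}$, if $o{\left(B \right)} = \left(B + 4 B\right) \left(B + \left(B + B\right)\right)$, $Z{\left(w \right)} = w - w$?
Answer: $1444$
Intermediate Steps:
$Z{\left(w \right)} = 0$
$o{\left(B \right)} = 15 B^{2}$ ($o{\left(B \right)} = 5 B \left(B + 2 B\right) = 5 B 3 B = 15 B^{2}$)
$\left(13 + \left(-5 + o{\left(Z{\left(-5 \right)} \right)}\right)^{2}\right)^{2} = \left(13 + \left(-5 + 15 \cdot 0^{2}\right)^{2}\right)^{2} = \left(13 + \left(-5 + 15 \cdot 0\right)^{2}\right)^{2} = \left(13 + \left(-5 + 0\right)^{2}\right)^{2} = \left(13 + \left(-5\right)^{2}\right)^{2} = \left(13 + 25\right)^{2} = 38^{2} = 1444$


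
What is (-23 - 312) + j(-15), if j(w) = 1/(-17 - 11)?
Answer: -9381/28 ≈ -335.04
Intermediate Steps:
j(w) = -1/28 (j(w) = 1/(-28) = -1/28)
(-23 - 312) + j(-15) = (-23 - 312) - 1/28 = -335 - 1/28 = -9381/28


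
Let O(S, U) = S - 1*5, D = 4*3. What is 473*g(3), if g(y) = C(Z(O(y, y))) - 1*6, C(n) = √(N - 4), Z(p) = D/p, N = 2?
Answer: -2838 + 473*I*√2 ≈ -2838.0 + 668.92*I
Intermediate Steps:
D = 12
O(S, U) = -5 + S (O(S, U) = S - 5 = -5 + S)
Z(p) = 12/p
C(n) = I*√2 (C(n) = √(2 - 4) = √(-2) = I*√2)
g(y) = -6 + I*√2 (g(y) = I*√2 - 1*6 = I*√2 - 6 = -6 + I*√2)
473*g(3) = 473*(-6 + I*√2) = -2838 + 473*I*√2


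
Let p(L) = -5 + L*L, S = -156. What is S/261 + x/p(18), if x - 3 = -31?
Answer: -656/957 ≈ -0.68548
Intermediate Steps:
x = -28 (x = 3 - 31 = -28)
p(L) = -5 + L**2
S/261 + x/p(18) = -156/261 - 28/(-5 + 18**2) = -156*1/261 - 28/(-5 + 324) = -52/87 - 28/319 = -656/957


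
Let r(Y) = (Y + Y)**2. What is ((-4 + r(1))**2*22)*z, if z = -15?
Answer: 0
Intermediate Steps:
r(Y) = 4*Y**2 (r(Y) = (2*Y)**2 = 4*Y**2)
((-4 + r(1))**2*22)*z = ((-4 + 4*1**2)**2*22)*(-15) = ((-4 + 4*1)**2*22)*(-15) = ((-4 + 4)**2*22)*(-15) = (0**2*22)*(-15) = (0*22)*(-15) = 0*(-15) = 0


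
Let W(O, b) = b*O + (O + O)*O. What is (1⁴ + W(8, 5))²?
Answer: 28561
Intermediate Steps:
W(O, b) = 2*O² + O*b (W(O, b) = O*b + (2*O)*O = O*b + 2*O² = 2*O² + O*b)
(1⁴ + W(8, 5))² = (1⁴ + 8*(5 + 2*8))² = (1 + 8*(5 + 16))² = (1 + 8*21)² = (1 + 168)² = 169² = 28561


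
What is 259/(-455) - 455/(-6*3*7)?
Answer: 3559/1170 ≈ 3.0419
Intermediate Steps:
259/(-455) - 455/(-6*3*7) = 259*(-1/455) - 455/((-18*7)) = -37/65 - 455/(-126) = -37/65 - 455*(-1/126) = -37/65 + 65/18 = 3559/1170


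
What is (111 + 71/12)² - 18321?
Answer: -669815/144 ≈ -4651.5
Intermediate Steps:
(111 + 71/12)² - 18321 = (1403/12)² - 18321 = 1968409/144 - 18321 = -669815/144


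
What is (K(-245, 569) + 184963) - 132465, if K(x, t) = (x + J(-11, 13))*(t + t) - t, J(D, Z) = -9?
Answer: -237123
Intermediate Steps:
K(x, t) = -t + 2*t*(-9 + x) (K(x, t) = (x - 9)*(t + t) - t = (-9 + x)*(2*t) - t = 2*t*(-9 + x) - t = -t + 2*t*(-9 + x))
(K(-245, 569) + 184963) - 132465 = (569*(-19 + 2*(-245)) + 184963) - 132465 = (569*(-19 - 490) + 184963) - 132465 = (569*(-509) + 184963) - 132465 = (-289621 + 184963) - 132465 = -104658 - 132465 = -237123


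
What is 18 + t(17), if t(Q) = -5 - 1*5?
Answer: 8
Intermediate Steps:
t(Q) = -10 (t(Q) = -5 - 5 = -10)
18 + t(17) = 18 - 10 = 8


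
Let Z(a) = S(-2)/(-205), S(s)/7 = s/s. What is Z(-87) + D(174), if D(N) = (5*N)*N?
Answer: 31032893/205 ≈ 1.5138e+5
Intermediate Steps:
S(s) = 7 (S(s) = 7*(s/s) = 7*1 = 7)
D(N) = 5*N²
Z(a) = -7/205 (Z(a) = 7/(-205) = 7*(-1/205) = -7/205)
Z(-87) + D(174) = -7/205 + 5*174² = -7/205 + 5*30276 = -7/205 + 151380 = 31032893/205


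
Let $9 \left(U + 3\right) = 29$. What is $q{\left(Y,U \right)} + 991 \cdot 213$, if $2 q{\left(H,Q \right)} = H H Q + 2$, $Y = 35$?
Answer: $\frac{1900981}{9} \approx 2.1122 \cdot 10^{5}$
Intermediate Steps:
$U = \frac{2}{9}$ ($U = -3 + \frac{1}{9} \cdot 29 = -3 + \frac{29}{9} = \frac{2}{9} \approx 0.22222$)
$q{\left(H,Q \right)} = 1 + \frac{Q H^{2}}{2}$ ($q{\left(H,Q \right)} = \frac{H H Q + 2}{2} = \frac{H^{2} Q + 2}{2} = \frac{Q H^{2} + 2}{2} = \frac{2 + Q H^{2}}{2} = 1 + \frac{Q H^{2}}{2}$)
$q{\left(Y,U \right)} + 991 \cdot 213 = \left(1 + \frac{1}{2} \cdot \frac{2}{9} \cdot 35^{2}\right) + 991 \cdot 213 = \left(1 + \frac{1}{2} \cdot \frac{2}{9} \cdot 1225\right) + 211083 = \left(1 + \frac{1225}{9}\right) + 211083 = \frac{1234}{9} + 211083 = \frac{1900981}{9}$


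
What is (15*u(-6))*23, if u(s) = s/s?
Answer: 345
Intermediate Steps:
u(s) = 1
(15*u(-6))*23 = (15*1)*23 = 15*23 = 345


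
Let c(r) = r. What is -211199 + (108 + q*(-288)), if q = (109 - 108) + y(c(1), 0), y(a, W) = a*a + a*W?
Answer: -211667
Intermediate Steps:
y(a, W) = a² + W*a
q = 2 (q = (109 - 108) + 1*(0 + 1) = 1 + 1*1 = 1 + 1 = 2)
-211199 + (108 + q*(-288)) = -211199 + (108 + 2*(-288)) = -211199 + (108 - 576) = -211199 - 468 = -211667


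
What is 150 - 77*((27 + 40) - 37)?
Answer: -2160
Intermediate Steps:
150 - 77*((27 + 40) - 37) = 150 - 77*(67 - 37) = 150 - 77*30 = 150 - 2310 = -2160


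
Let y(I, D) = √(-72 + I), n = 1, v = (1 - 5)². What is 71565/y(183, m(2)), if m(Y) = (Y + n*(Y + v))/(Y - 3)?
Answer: 23855*√111/37 ≈ 6792.6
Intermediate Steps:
v = 16 (v = (-4)² = 16)
m(Y) = (16 + 2*Y)/(-3 + Y) (m(Y) = (Y + 1*(Y + 16))/(Y - 3) = (Y + 1*(16 + Y))/(-3 + Y) = (Y + (16 + Y))/(-3 + Y) = (16 + 2*Y)/(-3 + Y))
71565/y(183, m(2)) = 71565/(√(-72 + 183)) = 71565/(√111) = 71565*(√111/111) = 23855*√111/37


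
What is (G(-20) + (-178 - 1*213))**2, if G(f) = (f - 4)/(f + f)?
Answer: 3810304/25 ≈ 1.5241e+5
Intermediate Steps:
G(f) = (-4 + f)/(2*f) (G(f) = (-4 + f)/((2*f)) = (-4 + f)*(1/(2*f)) = (-4 + f)/(2*f))
(G(-20) + (-178 - 1*213))**2 = ((1/2)*(-4 - 20)/(-20) + (-178 - 1*213))**2 = ((1/2)*(-1/20)*(-24) + (-178 - 213))**2 = (3/5 - 391)**2 = (-1952/5)**2 = 3810304/25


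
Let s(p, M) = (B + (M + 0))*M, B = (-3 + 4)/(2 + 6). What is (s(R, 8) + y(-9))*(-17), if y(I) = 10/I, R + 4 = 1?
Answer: -9775/9 ≈ -1086.1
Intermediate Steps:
R = -3 (R = -4 + 1 = -3)
B = ⅛ (B = 1/8 = 1*(⅛) = ⅛ ≈ 0.12500)
s(p, M) = M*(⅛ + M) (s(p, M) = (⅛ + (M + 0))*M = (⅛ + M)*M = M*(⅛ + M))
(s(R, 8) + y(-9))*(-17) = (8*(⅛ + 8) + 10/(-9))*(-17) = (8*(65/8) + 10*(-⅑))*(-17) = (65 - 10/9)*(-17) = (575/9)*(-17) = -9775/9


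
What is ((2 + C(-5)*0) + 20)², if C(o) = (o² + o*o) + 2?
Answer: 484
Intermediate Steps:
C(o) = 2 + 2*o² (C(o) = (o² + o²) + 2 = 2*o² + 2 = 2 + 2*o²)
((2 + C(-5)*0) + 20)² = ((2 + (2 + 2*(-5)²)*0) + 20)² = ((2 + (2 + 2*25)*0) + 20)² = ((2 + (2 + 50)*0) + 20)² = ((2 + 52*0) + 20)² = ((2 + 0) + 20)² = (2 + 20)² = 22² = 484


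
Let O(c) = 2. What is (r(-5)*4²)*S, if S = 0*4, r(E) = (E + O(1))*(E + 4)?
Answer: 0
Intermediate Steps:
r(E) = (2 + E)*(4 + E) (r(E) = (E + 2)*(E + 4) = (2 + E)*(4 + E))
S = 0
(r(-5)*4²)*S = ((8 + (-5)² + 6*(-5))*4²)*0 = ((8 + 25 - 30)*16)*0 = (3*16)*0 = 48*0 = 0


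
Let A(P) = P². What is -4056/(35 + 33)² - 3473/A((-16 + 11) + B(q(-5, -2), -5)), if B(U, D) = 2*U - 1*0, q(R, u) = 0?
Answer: -2020069/14450 ≈ -139.80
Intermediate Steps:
B(U, D) = 2*U (B(U, D) = 2*U + 0 = 2*U)
-4056/(35 + 33)² - 3473/A((-16 + 11) + B(q(-5, -2), -5)) = -4056/(35 + 33)² - 3473/((-16 + 11) + 2*0)² = -4056/(68²) - 3473/(-5 + 0)² = -4056/4624 - 3473/((-5)²) = -4056*1/4624 - 3473/25 = -507/578 - 3473*1/25 = -507/578 - 3473/25 = -2020069/14450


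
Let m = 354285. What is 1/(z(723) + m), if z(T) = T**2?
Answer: 1/877014 ≈ 1.1402e-6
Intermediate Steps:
1/(z(723) + m) = 1/(723**2 + 354285) = 1/(522729 + 354285) = 1/877014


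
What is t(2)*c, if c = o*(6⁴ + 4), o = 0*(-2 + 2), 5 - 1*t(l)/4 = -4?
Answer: 0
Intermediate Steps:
t(l) = 36 (t(l) = 20 - 4*(-4) = 20 + 16 = 36)
o = 0 (o = 0*0 = 0)
c = 0 (c = 0*(6⁴ + 4) = 0*(1296 + 4) = 0*1300 = 0)
t(2)*c = 36*0 = 0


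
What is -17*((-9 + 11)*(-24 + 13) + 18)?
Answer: 68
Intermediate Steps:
-17*((-9 + 11)*(-24 + 13) + 18) = -17*(2*(-11) + 18) = -17*(-22 + 18) = -17*(-4) = 68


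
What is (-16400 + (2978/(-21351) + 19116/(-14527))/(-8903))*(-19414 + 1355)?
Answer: 817839480973800299402/2761407693231 ≈ 2.9617e+8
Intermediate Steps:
(-16400 + (2978/(-21351) + 19116/(-14527))/(-8903))*(-19414 + 1355) = (-16400 + (2978*(-1/21351) + 19116*(-1/14527))*(-1/8903))*(-18059) = (-16400 + (-2978/21351 - 19116/14527)*(-1/8903))*(-18059) = (-16400 - 451407122/310165977*(-1/8903))*(-18059) = (-16400 + 451407122/2761407693231)*(-18059) = -45287085717581278/2761407693231*(-18059) = 817839480973800299402/2761407693231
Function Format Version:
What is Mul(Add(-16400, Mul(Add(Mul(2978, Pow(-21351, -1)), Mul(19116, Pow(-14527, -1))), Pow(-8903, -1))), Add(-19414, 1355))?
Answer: Rational(817839480973800299402, 2761407693231) ≈ 2.9617e+8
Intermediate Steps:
Mul(Add(-16400, Mul(Add(Mul(2978, Pow(-21351, -1)), Mul(19116, Pow(-14527, -1))), Pow(-8903, -1))), Add(-19414, 1355)) = Mul(Add(-16400, Mul(Add(Mul(2978, Rational(-1, 21351)), Mul(19116, Rational(-1, 14527))), Rational(-1, 8903))), -18059) = Mul(Add(-16400, Mul(Add(Rational(-2978, 21351), Rational(-19116, 14527)), Rational(-1, 8903))), -18059) = Mul(Add(-16400, Mul(Rational(-451407122, 310165977), Rational(-1, 8903))), -18059) = Mul(Add(-16400, Rational(451407122, 2761407693231)), -18059) = Mul(Rational(-45287085717581278, 2761407693231), -18059) = Rational(817839480973800299402, 2761407693231)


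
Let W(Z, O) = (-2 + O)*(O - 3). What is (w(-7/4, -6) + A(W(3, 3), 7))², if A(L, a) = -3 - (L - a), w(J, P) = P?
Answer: 4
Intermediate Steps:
W(Z, O) = (-3 + O)*(-2 + O) (W(Z, O) = (-2 + O)*(-3 + O) = (-3 + O)*(-2 + O))
A(L, a) = -3 + a - L (A(L, a) = -3 + (a - L) = -3 + a - L)
(w(-7/4, -6) + A(W(3, 3), 7))² = (-6 + (-3 + 7 - (6 + 3² - 5*3)))² = (-6 + (-3 + 7 - (6 + 9 - 15)))² = (-6 + (-3 + 7 - 1*0))² = (-6 + (-3 + 7 + 0))² = (-6 + 4)² = (-2)² = 4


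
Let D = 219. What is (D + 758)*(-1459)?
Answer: -1425443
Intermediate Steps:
(D + 758)*(-1459) = (219 + 758)*(-1459) = 977*(-1459) = -1425443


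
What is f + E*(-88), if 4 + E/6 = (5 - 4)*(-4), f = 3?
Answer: 4227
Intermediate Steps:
E = -48 (E = -24 + 6*((5 - 4)*(-4)) = -24 + 6*(1*(-4)) = -24 + 6*(-4) = -24 - 24 = -48)
f + E*(-88) = 3 - 48*(-88) = 3 + 4224 = 4227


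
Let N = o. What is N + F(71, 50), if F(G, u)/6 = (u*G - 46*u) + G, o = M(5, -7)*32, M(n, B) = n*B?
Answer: 6806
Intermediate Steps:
M(n, B) = B*n
o = -1120 (o = -7*5*32 = -35*32 = -1120)
F(G, u) = -276*u + 6*G + 6*G*u (F(G, u) = 6*((u*G - 46*u) + G) = 6*((G*u - 46*u) + G) = 6*((-46*u + G*u) + G) = 6*(G - 46*u + G*u) = -276*u + 6*G + 6*G*u)
N = -1120
N + F(71, 50) = -1120 + (-276*50 + 6*71 + 6*71*50) = -1120 + (-13800 + 426 + 21300) = -1120 + 7926 = 6806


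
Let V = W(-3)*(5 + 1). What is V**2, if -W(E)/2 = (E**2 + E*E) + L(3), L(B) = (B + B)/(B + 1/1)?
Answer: 54756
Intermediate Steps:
L(B) = 2*B/(1 + B) (L(B) = (2*B)/(B + 1) = (2*B)/(1 + B) = 2*B/(1 + B))
W(E) = -3 - 4*E**2 (W(E) = -2*((E**2 + E*E) + 2*3/(1 + 3)) = -2*((E**2 + E**2) + 2*3/4) = -2*(2*E**2 + 2*3*(1/4)) = -2*(2*E**2 + 3/2) = -2*(3/2 + 2*E**2) = -3 - 4*E**2)
V = -234 (V = (-3 - 4*(-3)**2)*(5 + 1) = (-3 - 4*9)*6 = (-3 - 36)*6 = -39*6 = -234)
V**2 = (-234)**2 = 54756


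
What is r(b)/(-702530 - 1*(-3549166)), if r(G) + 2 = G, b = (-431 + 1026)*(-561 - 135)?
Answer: -207061/1423318 ≈ -0.14548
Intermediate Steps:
b = -414120 (b = 595*(-696) = -414120)
r(G) = -2 + G
r(b)/(-702530 - 1*(-3549166)) = (-2 - 414120)/(-702530 - 1*(-3549166)) = -414122/(-702530 + 3549166) = -414122/2846636 = -414122*1/2846636 = -207061/1423318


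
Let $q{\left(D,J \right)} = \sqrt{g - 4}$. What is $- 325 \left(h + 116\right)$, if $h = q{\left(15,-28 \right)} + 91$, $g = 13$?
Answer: $-68250$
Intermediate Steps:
$q{\left(D,J \right)} = 3$ ($q{\left(D,J \right)} = \sqrt{13 - 4} = \sqrt{9} = 3$)
$h = 94$ ($h = 3 + 91 = 94$)
$- 325 \left(h + 116\right) = - 325 \left(94 + 116\right) = \left(-325\right) 210 = -68250$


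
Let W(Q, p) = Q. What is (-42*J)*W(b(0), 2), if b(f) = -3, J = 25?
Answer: 3150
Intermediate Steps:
(-42*J)*W(b(0), 2) = -42*25*(-3) = -1050*(-3) = 3150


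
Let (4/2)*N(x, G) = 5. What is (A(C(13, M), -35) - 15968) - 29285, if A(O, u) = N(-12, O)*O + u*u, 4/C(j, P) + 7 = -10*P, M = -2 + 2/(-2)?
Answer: -1012634/23 ≈ -44028.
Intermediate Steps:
N(x, G) = 5/2 (N(x, G) = (½)*5 = 5/2)
M = -3 (M = -2 + 2*(-½) = -2 - 1 = -3)
C(j, P) = 4/(-7 - 10*P)
A(O, u) = u² + 5*O/2 (A(O, u) = 5*O/2 + u*u = 5*O/2 + u² = u² + 5*O/2)
(A(C(13, M), -35) - 15968) - 29285 = (((-35)² + 5*(-4/(7 + 10*(-3)))/2) - 15968) - 29285 = ((1225 + 5*(-4/(7 - 30))/2) - 15968) - 29285 = ((1225 + 5*(-4/(-23))/2) - 15968) - 29285 = ((1225 + 5*(-4*(-1/23))/2) - 15968) - 29285 = ((1225 + (5/2)*(4/23)) - 15968) - 29285 = ((1225 + 10/23) - 15968) - 29285 = (28185/23 - 15968) - 29285 = -339079/23 - 29285 = -1012634/23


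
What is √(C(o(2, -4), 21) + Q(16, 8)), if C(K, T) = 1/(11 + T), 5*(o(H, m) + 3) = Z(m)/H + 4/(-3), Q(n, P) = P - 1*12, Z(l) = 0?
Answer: I*√254/8 ≈ 1.9922*I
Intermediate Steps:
Q(n, P) = -12 + P (Q(n, P) = P - 12 = -12 + P)
o(H, m) = -49/15 (o(H, m) = -3 + (0/H + 4/(-3))/5 = -3 + (0 + 4*(-⅓))/5 = -3 + (0 - 4/3)/5 = -3 + (⅕)*(-4/3) = -3 - 4/15 = -49/15)
√(C(o(2, -4), 21) + Q(16, 8)) = √(1/(11 + 21) + (-12 + 8)) = √(1/32 - 4) = √(-127/32) = I*√254/8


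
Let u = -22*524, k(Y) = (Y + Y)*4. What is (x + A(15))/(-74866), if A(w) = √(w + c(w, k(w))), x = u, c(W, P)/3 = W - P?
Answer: 524/3403 - 5*I*√3/37433 ≈ 0.15398 - 0.00023135*I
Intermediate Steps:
k(Y) = 8*Y (k(Y) = (2*Y)*4 = 8*Y)
u = -11528
c(W, P) = -3*P + 3*W (c(W, P) = 3*(W - P) = -3*P + 3*W)
x = -11528
A(w) = 2*√5*√(-w) (A(w) = √(w + (-24*w + 3*w)) = √(w - 21*w) = √(-20*w) = 2*√5*√(-w))
(x + A(15))/(-74866) = (-11528 + 2*√5*√(-1*15))/(-74866) = (-11528 + 2*√5*√(-15))*(-1/74866) = (-11528 + 2*√5*(I*√15))*(-1/74866) = (-11528 + 10*I*√3)*(-1/74866) = 524/3403 - 5*I*√3/37433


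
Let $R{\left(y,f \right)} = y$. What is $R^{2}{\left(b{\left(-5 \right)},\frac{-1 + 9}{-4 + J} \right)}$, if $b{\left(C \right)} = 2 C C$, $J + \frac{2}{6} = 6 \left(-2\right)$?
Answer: $2500$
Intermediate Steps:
$J = - \frac{37}{3}$ ($J = - \frac{1}{3} + 6 \left(-2\right) = - \frac{1}{3} - 12 = - \frac{37}{3} \approx -12.333$)
$b{\left(C \right)} = 2 C^{2}$
$R^{2}{\left(b{\left(-5 \right)},\frac{-1 + 9}{-4 + J} \right)} = \left(2 \left(-5\right)^{2}\right)^{2} = \left(2 \cdot 25\right)^{2} = 50^{2} = 2500$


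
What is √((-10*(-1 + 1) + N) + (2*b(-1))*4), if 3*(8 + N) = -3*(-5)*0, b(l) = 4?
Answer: 2*√6 ≈ 4.8990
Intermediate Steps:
N = -8 (N = -8 + (-3*(-5)*0)/3 = -8 + (15*0)/3 = -8 + (⅓)*0 = -8 + 0 = -8)
√((-10*(-1 + 1) + N) + (2*b(-1))*4) = √((-10*(-1 + 1) - 8) + (2*4)*4) = √((-10*0 - 8) + 8*4) = √((0 - 8) + 32) = √(-8 + 32) = √24 = 2*√6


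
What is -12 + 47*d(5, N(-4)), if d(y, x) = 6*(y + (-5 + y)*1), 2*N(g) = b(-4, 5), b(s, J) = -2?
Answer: 1398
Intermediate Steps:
N(g) = -1 (N(g) = (1/2)*(-2) = -1)
d(y, x) = -30 + 12*y (d(y, x) = 6*(y + (-5 + y)) = 6*(-5 + 2*y) = -30 + 12*y)
-12 + 47*d(5, N(-4)) = -12 + 47*(-30 + 12*5) = -12 + 47*(-30 + 60) = -12 + 47*30 = -12 + 1410 = 1398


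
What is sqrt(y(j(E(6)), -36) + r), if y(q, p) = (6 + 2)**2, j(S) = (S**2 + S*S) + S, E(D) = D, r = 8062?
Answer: sqrt(8126) ≈ 90.144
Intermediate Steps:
j(S) = S + 2*S**2 (j(S) = (S**2 + S**2) + S = 2*S**2 + S = S + 2*S**2)
y(q, p) = 64 (y(q, p) = 8**2 = 64)
sqrt(y(j(E(6)), -36) + r) = sqrt(64 + 8062) = sqrt(8126)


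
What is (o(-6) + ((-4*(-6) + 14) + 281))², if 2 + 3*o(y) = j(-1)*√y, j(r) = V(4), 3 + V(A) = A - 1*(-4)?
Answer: 911875/9 + 9550*I*√6/9 ≈ 1.0132e+5 + 2599.2*I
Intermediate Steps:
V(A) = 1 + A (V(A) = -3 + (A - 1*(-4)) = -3 + (A + 4) = -3 + (4 + A) = 1 + A)
j(r) = 5 (j(r) = 1 + 4 = 5)
o(y) = -⅔ + 5*√y/3 (o(y) = -⅔ + (5*√y)/3 = -⅔ + 5*√y/3)
(o(-6) + ((-4*(-6) + 14) + 281))² = ((-⅔ + 5*√(-6)/3) + ((-4*(-6) + 14) + 281))² = ((-⅔ + 5*(I*√6)/3) + ((24 + 14) + 281))² = ((-⅔ + 5*I*√6/3) + (38 + 281))² = ((-⅔ + 5*I*√6/3) + 319)² = (955/3 + 5*I*√6/3)²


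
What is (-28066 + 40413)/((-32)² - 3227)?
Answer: -12347/2203 ≈ -5.6046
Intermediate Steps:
(-28066 + 40413)/((-32)² - 3227) = 12347/(1024 - 3227) = 12347/(-2203) = 12347*(-1/2203) = -12347/2203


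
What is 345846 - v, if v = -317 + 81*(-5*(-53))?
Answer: 324698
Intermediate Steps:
v = 21148 (v = -317 + 81*265 = -317 + 21465 = 21148)
345846 - v = 345846 - 1*21148 = 345846 - 21148 = 324698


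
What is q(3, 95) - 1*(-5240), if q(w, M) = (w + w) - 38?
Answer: 5208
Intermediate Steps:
q(w, M) = -38 + 2*w (q(w, M) = 2*w - 38 = -38 + 2*w)
q(3, 95) - 1*(-5240) = (-38 + 2*3) - 1*(-5240) = (-38 + 6) + 5240 = -32 + 5240 = 5208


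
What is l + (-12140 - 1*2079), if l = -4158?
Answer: -18377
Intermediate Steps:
l + (-12140 - 1*2079) = -4158 + (-12140 - 1*2079) = -4158 + (-12140 - 2079) = -4158 - 14219 = -18377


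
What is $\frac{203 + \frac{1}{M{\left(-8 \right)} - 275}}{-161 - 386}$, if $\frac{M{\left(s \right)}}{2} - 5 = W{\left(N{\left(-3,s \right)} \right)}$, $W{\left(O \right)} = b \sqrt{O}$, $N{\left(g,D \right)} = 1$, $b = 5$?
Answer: $- \frac{51764}{139485} \approx -0.37111$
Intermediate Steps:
$W{\left(O \right)} = 5 \sqrt{O}$
$M{\left(s \right)} = 20$ ($M{\left(s \right)} = 10 + 2 \cdot 5 \sqrt{1} = 10 + 2 \cdot 5 \cdot 1 = 10 + 2 \cdot 5 = 10 + 10 = 20$)
$\frac{203 + \frac{1}{M{\left(-8 \right)} - 275}}{-161 - 386} = \frac{203 + \frac{1}{20 - 275}}{-161 - 386} = \frac{203 + \frac{1}{-255}}{-547} = \left(203 - \frac{1}{255}\right) \left(- \frac{1}{547}\right) = \frac{51764}{255} \left(- \frac{1}{547}\right) = - \frac{51764}{139485}$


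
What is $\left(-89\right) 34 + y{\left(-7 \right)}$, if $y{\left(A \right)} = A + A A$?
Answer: $-2984$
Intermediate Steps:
$y{\left(A \right)} = A + A^{2}$
$\left(-89\right) 34 + y{\left(-7 \right)} = \left(-89\right) 34 - 7 \left(1 - 7\right) = -3026 - -42 = -3026 + 42 = -2984$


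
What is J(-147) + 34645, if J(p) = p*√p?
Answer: 34645 - 1029*I*√3 ≈ 34645.0 - 1782.3*I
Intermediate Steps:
J(p) = p^(3/2)
J(-147) + 34645 = (-147)^(3/2) + 34645 = -1029*I*√3 + 34645 = 34645 - 1029*I*√3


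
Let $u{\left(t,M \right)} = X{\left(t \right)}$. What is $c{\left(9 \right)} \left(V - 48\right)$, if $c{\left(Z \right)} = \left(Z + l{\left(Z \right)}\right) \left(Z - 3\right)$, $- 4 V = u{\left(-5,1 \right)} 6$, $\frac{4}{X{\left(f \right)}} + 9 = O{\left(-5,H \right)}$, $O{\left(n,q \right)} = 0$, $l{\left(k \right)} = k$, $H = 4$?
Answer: $-5112$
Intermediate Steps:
$X{\left(f \right)} = - \frac{4}{9}$ ($X{\left(f \right)} = \frac{4}{-9 + 0} = \frac{4}{-9} = 4 \left(- \frac{1}{9}\right) = - \frac{4}{9}$)
$u{\left(t,M \right)} = - \frac{4}{9}$
$V = \frac{2}{3}$ ($V = - \frac{\left(- \frac{4}{9}\right) 6}{4} = \left(- \frac{1}{4}\right) \left(- \frac{8}{3}\right) = \frac{2}{3} \approx 0.66667$)
$c{\left(Z \right)} = 2 Z \left(-3 + Z\right)$ ($c{\left(Z \right)} = \left(Z + Z\right) \left(Z - 3\right) = 2 Z \left(-3 + Z\right)$)
$c{\left(9 \right)} \left(V - 48\right) = 2 \cdot 9 \left(-3 + 9\right) \left(\frac{2}{3} - 48\right) = 2 \cdot 9 \cdot 6 \left(- \frac{142}{3}\right) = 108 \left(- \frac{142}{3}\right) = -5112$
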